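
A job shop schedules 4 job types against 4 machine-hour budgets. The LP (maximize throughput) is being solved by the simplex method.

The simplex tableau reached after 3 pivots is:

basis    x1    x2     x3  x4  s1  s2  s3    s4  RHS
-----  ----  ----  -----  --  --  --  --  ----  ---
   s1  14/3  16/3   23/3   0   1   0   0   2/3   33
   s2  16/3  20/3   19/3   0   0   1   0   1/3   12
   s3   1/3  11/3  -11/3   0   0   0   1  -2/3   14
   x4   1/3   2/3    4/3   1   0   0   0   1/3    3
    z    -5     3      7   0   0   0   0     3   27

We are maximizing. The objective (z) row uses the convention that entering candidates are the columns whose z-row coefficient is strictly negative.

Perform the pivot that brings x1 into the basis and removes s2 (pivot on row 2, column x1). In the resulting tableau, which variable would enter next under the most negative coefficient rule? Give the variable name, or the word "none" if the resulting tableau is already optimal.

Pivot element 16/3. New z-row = old z-row − (-5)·(row 2/(16/3)).
Updated z-row coefficients: x1: 0, x2: 37/4, x3: 207/16, x4: 0, s1: 0, s2: 15/16, s3: 0, s4: 53/16.
No coefficient is strictly negative; the tableau after this pivot is optimal.

none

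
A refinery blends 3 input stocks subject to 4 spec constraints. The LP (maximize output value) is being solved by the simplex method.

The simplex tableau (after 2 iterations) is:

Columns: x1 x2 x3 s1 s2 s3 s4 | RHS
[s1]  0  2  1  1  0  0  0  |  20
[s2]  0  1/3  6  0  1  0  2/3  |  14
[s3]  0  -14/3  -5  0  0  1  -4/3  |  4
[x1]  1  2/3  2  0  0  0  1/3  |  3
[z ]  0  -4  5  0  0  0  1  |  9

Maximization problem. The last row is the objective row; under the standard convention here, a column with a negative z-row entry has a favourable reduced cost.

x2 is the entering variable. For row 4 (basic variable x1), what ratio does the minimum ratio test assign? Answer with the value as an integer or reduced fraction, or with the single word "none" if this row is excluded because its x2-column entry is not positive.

Ratio = RHS / (x2 entry) = 3 / (2/3) = 9/2.

9/2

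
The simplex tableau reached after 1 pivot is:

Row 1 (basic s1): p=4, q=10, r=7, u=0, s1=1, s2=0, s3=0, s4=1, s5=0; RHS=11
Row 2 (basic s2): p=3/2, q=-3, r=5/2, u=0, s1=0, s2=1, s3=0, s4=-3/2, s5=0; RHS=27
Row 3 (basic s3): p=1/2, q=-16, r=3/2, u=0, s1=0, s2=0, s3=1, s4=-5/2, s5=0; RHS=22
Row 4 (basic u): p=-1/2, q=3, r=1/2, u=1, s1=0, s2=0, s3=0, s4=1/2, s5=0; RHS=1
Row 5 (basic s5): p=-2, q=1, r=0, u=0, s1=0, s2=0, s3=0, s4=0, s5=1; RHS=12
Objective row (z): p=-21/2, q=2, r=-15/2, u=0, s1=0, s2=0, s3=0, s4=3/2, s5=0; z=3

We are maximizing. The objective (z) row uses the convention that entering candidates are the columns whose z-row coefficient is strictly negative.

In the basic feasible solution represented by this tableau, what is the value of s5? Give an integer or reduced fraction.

12

s5 is basic (row 5); its value is the RHS of that row: 12.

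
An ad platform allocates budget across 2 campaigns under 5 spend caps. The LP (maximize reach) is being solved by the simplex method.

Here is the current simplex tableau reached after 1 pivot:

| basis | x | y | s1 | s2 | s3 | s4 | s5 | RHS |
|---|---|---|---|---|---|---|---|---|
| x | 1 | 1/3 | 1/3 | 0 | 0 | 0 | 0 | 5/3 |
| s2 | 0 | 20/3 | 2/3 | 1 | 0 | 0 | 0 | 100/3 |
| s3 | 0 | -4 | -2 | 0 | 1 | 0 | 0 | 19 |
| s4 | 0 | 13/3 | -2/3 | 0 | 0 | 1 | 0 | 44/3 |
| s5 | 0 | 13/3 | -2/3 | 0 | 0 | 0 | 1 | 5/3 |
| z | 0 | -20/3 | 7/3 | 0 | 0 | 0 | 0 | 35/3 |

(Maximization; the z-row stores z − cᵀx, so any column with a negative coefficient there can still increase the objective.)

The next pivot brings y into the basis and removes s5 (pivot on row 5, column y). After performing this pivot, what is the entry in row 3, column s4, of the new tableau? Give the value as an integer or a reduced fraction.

Pivot element is row 5, column y: 13/3.
Normalize row 5: new (row 5, s4) = 0/(13/3) = 0.
row 3 ← row 3 − (-4)·(new row 5): 0 − (-4)·0 = 0.

0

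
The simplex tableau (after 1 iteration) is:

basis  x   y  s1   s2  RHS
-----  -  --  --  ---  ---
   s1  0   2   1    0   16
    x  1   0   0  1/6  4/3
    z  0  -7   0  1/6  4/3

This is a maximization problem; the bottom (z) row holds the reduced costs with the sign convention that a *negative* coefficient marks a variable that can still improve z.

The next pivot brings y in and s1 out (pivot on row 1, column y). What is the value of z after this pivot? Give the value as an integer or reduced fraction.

172/3

Minimum ratio for y: 16/2 = 8.
z changes by −(z-row coeff of y)·ratio = −(-7)·8 = 56.
New z = 4/3 + 56 = 172/3.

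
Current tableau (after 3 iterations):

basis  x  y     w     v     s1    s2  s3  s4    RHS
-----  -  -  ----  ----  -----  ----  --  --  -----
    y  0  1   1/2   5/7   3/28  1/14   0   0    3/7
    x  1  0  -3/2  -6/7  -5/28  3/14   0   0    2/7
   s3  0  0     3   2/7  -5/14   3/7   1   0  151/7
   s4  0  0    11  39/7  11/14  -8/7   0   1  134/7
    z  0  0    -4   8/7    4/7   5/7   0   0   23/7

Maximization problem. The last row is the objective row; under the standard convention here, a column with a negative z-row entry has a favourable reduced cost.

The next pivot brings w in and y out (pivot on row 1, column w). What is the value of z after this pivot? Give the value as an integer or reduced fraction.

47/7

Minimum ratio for w: (3/7)/(1/2) = 6/7.
z changes by −(z-row coeff of w)·ratio = −(-4)·(6/7) = 24/7.
New z = 23/7 + (24/7) = 47/7.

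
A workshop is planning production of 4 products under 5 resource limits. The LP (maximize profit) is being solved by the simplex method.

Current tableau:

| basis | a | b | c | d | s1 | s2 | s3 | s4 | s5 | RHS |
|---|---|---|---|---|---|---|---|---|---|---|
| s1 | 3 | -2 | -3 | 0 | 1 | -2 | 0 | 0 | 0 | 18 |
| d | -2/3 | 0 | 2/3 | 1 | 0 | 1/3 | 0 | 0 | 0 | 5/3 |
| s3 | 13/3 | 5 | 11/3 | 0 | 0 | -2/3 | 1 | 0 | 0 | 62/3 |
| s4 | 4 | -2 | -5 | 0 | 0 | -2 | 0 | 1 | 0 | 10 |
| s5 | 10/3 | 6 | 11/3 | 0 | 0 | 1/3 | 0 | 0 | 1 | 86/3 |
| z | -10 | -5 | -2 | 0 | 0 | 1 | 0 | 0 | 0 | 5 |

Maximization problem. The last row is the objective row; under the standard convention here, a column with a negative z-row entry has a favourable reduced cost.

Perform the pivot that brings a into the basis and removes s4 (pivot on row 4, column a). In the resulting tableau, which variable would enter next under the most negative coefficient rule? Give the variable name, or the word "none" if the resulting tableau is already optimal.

c

Pivot element 4. New z-row = old z-row − (-10)·(row 4/4).
Updated z-row coefficients: a: 0, b: -10, c: -29/2, d: 0, s1: 0, s2: -4, s3: 0, s4: 5/2, s5: 0.
The most negative is -29/2 in column c, so c would enter next.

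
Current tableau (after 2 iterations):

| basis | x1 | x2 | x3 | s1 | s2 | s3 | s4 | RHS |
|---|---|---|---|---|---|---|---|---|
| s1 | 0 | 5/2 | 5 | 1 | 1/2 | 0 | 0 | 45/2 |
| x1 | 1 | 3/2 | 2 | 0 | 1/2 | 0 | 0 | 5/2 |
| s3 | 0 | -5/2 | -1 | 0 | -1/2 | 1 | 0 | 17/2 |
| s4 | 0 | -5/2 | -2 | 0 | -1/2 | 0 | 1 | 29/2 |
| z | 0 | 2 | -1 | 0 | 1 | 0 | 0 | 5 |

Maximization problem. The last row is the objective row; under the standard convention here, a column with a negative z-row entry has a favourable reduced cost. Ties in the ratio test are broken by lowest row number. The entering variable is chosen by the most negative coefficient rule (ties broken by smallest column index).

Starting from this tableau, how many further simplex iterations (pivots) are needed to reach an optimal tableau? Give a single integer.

pivot: x3 in, x1 out → z = 25/4
No improving column remains; optimal.

1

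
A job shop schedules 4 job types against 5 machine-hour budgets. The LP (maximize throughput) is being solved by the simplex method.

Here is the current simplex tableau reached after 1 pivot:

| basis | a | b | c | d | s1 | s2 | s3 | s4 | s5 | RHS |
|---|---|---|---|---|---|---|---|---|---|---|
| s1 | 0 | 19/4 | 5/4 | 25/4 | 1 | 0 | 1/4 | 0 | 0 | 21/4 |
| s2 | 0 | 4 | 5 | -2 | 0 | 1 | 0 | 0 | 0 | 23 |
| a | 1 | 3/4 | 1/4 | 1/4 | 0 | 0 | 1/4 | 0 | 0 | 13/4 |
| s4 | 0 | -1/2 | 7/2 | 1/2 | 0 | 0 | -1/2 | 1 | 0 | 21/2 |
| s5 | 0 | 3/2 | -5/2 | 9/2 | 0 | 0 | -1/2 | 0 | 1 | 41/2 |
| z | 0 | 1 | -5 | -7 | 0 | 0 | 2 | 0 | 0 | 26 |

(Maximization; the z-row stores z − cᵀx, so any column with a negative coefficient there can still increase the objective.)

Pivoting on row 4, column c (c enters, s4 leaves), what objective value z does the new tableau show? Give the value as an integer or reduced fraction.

41

Minimum ratio for c: (21/2)/(7/2) = 3.
z changes by −(z-row coeff of c)·ratio = −(-5)·3 = 15.
New z = 26 + 15 = 41.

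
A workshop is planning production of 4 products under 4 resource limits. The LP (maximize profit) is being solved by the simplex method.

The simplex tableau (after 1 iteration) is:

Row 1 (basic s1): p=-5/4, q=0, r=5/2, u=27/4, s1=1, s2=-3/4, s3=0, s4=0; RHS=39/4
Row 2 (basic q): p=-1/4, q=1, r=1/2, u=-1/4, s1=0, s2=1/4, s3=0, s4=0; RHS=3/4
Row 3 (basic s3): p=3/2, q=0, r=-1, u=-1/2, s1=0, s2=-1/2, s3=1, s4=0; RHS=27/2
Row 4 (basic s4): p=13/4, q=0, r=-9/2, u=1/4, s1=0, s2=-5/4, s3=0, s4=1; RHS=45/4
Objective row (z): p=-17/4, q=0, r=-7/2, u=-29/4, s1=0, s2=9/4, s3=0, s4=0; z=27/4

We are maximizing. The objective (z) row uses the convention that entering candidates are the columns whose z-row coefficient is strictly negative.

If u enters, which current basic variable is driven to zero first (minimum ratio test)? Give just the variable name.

Ratios: row 1 (s1): (39/4)/(27/4) = 13/9; row 2 (q): entry -1/4 ≤ 0, skip; row 3 (s3): entry -1/2 ≤ 0, skip; row 4 (s4): (45/4)/(1/4) = 45.
Minimum ratio 13/9 is in the s1 row, so s1 leaves.

s1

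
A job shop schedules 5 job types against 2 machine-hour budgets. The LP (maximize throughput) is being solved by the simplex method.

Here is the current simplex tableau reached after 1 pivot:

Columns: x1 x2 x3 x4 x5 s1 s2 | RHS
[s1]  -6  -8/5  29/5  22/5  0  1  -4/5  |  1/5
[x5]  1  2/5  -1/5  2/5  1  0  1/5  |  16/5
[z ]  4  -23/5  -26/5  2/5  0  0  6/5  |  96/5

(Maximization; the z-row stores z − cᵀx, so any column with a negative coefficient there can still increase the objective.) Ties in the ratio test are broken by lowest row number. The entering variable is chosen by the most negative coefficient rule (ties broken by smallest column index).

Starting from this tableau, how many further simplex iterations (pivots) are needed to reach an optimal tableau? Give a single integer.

2

pivot: x3 in, s1 out → z = 562/29
pivot: x2 in, x5 out → z = 151/2
No improving column remains; optimal.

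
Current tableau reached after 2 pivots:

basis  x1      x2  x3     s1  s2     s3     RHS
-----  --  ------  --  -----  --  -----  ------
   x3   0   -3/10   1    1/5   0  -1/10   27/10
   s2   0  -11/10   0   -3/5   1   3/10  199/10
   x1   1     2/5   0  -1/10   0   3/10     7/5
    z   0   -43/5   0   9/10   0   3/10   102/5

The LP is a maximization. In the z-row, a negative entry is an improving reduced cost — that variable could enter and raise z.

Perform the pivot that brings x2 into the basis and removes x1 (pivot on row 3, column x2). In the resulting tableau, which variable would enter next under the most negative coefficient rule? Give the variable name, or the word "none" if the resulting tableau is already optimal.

Pivot element 2/5. New z-row = old z-row − (-43/5)·(row 3/(2/5)).
Updated z-row coefficients: x1: 43/2, x2: 0, x3: 0, s1: -5/4, s2: 0, s3: 27/4.
The most negative is -5/4 in column s1, so s1 would enter next.

s1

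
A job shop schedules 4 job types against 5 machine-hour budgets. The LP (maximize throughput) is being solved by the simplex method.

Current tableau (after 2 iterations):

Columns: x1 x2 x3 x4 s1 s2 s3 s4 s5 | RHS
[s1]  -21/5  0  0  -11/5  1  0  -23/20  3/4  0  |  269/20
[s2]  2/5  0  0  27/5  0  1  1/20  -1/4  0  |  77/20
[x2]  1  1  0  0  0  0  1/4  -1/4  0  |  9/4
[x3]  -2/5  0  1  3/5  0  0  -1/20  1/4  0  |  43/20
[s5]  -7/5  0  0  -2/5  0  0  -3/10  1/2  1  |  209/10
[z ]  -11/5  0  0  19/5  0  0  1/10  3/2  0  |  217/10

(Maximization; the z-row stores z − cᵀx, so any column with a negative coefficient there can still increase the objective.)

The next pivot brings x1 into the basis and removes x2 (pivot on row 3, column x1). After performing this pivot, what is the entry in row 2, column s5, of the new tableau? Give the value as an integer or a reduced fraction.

Pivot element is row 3, column x1: 1.
Normalize row 3: new (row 3, s5) = 0/1 = 0.
row 2 ← row 2 − (2/5)·(new row 3): 0 − (2/5)·0 = 0.

0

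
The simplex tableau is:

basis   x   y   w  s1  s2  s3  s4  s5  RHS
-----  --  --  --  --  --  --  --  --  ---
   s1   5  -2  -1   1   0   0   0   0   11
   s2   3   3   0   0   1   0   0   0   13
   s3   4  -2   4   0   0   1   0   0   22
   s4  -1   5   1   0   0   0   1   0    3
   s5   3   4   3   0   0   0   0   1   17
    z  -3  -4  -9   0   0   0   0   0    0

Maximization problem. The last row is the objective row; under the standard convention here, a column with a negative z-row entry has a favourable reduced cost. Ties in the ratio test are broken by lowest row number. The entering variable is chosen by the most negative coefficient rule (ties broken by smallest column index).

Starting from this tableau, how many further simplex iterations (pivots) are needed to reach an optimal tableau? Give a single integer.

pivot: w in, s4 out → z = 27
pivot: x in, s3 out → z = 42
No improving column remains; optimal.

2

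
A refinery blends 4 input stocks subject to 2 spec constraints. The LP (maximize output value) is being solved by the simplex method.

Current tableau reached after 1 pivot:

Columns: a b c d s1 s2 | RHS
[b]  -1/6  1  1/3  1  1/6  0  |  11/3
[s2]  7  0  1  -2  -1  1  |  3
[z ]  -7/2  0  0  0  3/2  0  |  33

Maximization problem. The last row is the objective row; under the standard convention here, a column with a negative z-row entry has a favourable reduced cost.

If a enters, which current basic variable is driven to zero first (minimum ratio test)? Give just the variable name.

Ratios: row 1 (b): entry -1/6 ≤ 0, skip; row 2 (s2): 3/7 = 3/7.
Minimum ratio 3/7 is in the s2 row, so s2 leaves.

s2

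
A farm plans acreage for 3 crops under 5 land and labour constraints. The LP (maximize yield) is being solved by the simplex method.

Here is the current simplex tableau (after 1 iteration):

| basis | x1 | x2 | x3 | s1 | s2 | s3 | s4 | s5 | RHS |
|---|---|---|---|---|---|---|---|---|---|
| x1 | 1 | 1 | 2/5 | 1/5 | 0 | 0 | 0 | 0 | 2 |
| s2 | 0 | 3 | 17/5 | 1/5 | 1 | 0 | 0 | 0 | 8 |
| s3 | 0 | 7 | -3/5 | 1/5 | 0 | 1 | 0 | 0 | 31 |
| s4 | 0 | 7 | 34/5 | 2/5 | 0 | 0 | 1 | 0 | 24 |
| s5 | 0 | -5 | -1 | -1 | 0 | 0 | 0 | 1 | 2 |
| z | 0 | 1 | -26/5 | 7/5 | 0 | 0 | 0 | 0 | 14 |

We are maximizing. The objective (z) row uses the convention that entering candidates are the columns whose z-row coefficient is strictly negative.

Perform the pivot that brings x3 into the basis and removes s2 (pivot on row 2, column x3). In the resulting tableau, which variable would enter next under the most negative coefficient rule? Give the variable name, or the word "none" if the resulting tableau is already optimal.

none

Pivot element 17/5. New z-row = old z-row − (-26/5)·(row 2/(17/5)).
Updated z-row coefficients: x1: 0, x2: 95/17, x3: 0, s1: 29/17, s2: 26/17, s3: 0, s4: 0, s5: 0.
No coefficient is strictly negative; the tableau after this pivot is optimal.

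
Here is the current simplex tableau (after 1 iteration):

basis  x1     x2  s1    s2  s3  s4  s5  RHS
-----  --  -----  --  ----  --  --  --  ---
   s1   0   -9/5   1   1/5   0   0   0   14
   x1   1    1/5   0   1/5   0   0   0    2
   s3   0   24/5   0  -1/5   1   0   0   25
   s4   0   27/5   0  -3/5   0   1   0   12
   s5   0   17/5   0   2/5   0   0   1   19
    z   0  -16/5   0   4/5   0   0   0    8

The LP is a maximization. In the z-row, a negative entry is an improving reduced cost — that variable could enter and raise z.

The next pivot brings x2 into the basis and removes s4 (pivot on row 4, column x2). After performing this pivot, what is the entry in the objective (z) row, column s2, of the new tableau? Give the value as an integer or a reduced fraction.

4/9

Pivot element is row 4, column x2: 27/5.
Normalize row 4: new (row 4, s2) = (-3/5)/(27/5) = -1/9.
z-row ← z-row − (-16/5)·(new row 4): 4/5 − (-16/5)·(-1/9) = 4/9.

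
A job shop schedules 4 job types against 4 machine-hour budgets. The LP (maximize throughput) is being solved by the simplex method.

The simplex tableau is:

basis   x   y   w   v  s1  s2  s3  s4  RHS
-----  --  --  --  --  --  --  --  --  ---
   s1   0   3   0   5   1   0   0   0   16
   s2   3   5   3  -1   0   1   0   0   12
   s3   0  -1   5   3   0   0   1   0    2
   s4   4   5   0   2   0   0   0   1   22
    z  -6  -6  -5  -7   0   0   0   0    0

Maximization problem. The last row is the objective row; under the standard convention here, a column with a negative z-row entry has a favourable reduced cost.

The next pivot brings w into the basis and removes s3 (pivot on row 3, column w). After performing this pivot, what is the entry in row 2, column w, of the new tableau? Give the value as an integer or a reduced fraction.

Pivot element is row 3, column w: 5.
Normalize row 3: new (row 3, w) = 5/5 = 1.
row 2 ← row 2 − 3·(new row 3): 3 − 3·1 = 0.

0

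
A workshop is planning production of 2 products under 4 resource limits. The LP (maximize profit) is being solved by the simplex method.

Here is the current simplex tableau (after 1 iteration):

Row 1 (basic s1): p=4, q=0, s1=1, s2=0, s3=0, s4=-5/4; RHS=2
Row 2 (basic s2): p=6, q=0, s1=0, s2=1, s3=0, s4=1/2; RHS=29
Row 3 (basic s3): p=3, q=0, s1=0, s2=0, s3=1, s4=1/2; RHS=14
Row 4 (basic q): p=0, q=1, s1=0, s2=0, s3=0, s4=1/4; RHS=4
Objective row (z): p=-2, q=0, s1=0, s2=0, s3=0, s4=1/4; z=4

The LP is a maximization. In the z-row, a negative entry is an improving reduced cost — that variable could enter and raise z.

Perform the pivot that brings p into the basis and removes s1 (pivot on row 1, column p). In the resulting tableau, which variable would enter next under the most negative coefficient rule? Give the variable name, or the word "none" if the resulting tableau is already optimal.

s4

Pivot element 4. New z-row = old z-row − (-2)·(row 1/4).
Updated z-row coefficients: p: 0, q: 0, s1: 1/2, s2: 0, s3: 0, s4: -3/8.
The most negative is -3/8 in column s4, so s4 would enter next.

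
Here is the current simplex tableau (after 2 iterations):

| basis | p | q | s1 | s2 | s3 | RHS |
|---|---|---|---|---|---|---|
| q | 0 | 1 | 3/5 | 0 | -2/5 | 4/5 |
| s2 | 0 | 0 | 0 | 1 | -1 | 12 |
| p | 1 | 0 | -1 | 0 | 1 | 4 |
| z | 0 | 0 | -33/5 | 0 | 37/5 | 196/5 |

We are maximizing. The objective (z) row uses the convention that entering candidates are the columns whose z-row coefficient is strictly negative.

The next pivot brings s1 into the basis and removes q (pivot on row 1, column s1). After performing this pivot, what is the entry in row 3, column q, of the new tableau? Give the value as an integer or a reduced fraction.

Pivot element is row 1, column s1: 3/5.
Normalize row 1: new (row 1, q) = 1/(3/5) = 5/3.
row 3 ← row 3 − (-1)·(new row 1): 0 − (-1)·(5/3) = 5/3.

5/3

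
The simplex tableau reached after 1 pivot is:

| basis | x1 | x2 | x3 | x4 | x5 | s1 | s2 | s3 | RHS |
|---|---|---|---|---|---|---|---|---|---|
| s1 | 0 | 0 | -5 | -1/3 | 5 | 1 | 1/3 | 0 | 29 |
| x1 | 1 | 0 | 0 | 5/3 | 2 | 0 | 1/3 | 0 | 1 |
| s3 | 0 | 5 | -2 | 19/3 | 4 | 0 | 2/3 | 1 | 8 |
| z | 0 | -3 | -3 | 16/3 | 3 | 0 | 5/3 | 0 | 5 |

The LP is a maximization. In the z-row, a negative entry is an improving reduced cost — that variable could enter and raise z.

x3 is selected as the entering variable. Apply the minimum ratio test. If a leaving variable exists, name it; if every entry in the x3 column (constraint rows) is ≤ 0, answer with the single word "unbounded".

unbounded

x3-column entries: row 1: -5, row 2: 0, row 3: -2. All ≤ 0, so x3 can increase without bound; the LP is unbounded in this direction.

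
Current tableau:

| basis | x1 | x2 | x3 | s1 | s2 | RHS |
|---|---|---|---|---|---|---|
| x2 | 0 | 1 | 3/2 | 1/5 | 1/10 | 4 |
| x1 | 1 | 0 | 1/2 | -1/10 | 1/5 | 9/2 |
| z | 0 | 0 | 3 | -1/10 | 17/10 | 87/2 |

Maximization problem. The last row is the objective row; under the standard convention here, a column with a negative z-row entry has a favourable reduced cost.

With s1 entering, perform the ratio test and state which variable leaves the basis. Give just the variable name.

x2

Ratios: row 1 (x2): 4/(1/5) = 20; row 2 (x1): entry -1/10 ≤ 0, skip.
Minimum ratio 20 is in the x2 row, so x2 leaves.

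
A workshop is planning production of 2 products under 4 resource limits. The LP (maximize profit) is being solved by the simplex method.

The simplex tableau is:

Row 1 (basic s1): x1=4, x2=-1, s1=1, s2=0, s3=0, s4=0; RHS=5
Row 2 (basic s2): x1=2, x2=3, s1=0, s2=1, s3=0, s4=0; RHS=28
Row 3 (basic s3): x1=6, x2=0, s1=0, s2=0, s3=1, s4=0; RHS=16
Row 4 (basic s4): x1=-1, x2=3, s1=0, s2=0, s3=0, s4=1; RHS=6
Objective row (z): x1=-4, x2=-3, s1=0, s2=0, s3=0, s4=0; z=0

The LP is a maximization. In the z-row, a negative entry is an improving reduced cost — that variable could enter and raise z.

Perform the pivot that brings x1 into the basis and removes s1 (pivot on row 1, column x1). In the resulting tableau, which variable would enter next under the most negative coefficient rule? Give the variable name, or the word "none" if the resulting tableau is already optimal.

Pivot element 4. New z-row = old z-row − (-4)·(row 1/4).
Updated z-row coefficients: x1: 0, x2: -4, s1: 1, s2: 0, s3: 0, s4: 0.
The most negative is -4 in column x2, so x2 would enter next.

x2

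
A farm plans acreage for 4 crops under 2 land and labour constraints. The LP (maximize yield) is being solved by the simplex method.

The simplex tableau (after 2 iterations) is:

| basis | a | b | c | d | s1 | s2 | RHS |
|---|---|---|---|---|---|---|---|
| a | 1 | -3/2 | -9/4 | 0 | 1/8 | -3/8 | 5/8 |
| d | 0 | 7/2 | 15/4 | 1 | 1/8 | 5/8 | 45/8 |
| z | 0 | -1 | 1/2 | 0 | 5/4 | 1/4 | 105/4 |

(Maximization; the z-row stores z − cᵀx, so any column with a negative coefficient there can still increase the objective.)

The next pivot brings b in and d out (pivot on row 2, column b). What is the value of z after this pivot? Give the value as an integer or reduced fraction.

195/7

Minimum ratio for b: (45/8)/(7/2) = 45/28.
z changes by −(z-row coeff of b)·ratio = −(-1)·(45/28) = 45/28.
New z = 105/4 + (45/28) = 195/7.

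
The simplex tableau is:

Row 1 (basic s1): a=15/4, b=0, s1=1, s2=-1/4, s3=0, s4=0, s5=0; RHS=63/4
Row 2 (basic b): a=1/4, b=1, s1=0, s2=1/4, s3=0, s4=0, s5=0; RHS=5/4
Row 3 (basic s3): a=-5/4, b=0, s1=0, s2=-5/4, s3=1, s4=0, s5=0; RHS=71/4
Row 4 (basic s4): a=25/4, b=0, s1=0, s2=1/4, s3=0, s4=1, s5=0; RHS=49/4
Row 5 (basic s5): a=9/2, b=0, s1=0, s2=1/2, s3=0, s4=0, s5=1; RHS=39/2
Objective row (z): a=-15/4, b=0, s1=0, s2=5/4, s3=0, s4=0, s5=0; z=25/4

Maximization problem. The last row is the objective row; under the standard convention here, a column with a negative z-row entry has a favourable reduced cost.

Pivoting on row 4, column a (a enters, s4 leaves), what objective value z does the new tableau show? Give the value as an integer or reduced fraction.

68/5

Minimum ratio for a: (49/4)/(25/4) = 49/25.
z changes by −(z-row coeff of a)·ratio = −(-15/4)·(49/25) = 147/20.
New z = 25/4 + (147/20) = 68/5.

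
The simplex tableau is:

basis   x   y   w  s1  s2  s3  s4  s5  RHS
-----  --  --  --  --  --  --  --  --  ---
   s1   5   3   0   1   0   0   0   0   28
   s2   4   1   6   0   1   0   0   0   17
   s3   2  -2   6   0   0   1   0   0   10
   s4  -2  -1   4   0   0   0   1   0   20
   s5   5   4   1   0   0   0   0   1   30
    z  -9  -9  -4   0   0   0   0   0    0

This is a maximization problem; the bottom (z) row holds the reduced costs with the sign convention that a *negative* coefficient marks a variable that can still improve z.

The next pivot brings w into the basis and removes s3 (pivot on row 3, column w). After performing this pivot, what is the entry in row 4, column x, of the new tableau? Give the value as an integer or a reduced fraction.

-10/3

Pivot element is row 3, column w: 6.
Normalize row 3: new (row 3, x) = 2/6 = 1/3.
row 4 ← row 4 − 4·(new row 3): -2 − 4·(1/3) = -10/3.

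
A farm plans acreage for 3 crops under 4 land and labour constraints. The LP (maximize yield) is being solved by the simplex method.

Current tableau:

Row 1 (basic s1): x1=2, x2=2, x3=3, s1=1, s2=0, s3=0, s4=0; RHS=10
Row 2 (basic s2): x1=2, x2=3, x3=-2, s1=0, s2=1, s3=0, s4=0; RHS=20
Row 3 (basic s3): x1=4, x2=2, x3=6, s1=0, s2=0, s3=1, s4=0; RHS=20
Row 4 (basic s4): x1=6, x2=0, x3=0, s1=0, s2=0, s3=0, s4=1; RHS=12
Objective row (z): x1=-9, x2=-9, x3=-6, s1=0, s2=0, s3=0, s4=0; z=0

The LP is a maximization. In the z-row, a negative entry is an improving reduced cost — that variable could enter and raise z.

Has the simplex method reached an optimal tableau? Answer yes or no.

Column x1 has objective-row coefficient -9, which is negative; an improving pivot exists, so not yet optimal.

no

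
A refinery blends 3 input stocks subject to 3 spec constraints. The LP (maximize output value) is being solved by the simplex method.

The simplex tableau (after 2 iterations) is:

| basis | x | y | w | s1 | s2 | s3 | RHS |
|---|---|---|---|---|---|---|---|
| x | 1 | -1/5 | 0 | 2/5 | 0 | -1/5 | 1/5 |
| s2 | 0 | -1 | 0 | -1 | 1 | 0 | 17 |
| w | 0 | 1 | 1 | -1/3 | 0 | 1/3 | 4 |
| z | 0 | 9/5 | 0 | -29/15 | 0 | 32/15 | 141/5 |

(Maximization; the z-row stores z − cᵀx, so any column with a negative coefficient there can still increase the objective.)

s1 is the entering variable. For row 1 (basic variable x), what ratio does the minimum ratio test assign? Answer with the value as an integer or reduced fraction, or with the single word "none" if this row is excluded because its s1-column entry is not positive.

1/2

Ratio = RHS / (s1 entry) = (1/5) / (2/5) = 1/2.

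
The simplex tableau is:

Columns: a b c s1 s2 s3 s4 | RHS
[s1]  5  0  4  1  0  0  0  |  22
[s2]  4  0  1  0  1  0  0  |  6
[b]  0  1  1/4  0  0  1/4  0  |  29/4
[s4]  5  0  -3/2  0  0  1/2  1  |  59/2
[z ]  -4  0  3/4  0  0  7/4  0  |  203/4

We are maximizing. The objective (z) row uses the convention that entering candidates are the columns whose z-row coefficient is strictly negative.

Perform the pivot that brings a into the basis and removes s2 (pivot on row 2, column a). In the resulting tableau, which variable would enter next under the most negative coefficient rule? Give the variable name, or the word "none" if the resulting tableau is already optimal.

none

Pivot element 4. New z-row = old z-row − (-4)·(row 2/4).
Updated z-row coefficients: a: 0, b: 0, c: 7/4, s1: 0, s2: 1, s3: 7/4, s4: 0.
No coefficient is strictly negative; the tableau after this pivot is optimal.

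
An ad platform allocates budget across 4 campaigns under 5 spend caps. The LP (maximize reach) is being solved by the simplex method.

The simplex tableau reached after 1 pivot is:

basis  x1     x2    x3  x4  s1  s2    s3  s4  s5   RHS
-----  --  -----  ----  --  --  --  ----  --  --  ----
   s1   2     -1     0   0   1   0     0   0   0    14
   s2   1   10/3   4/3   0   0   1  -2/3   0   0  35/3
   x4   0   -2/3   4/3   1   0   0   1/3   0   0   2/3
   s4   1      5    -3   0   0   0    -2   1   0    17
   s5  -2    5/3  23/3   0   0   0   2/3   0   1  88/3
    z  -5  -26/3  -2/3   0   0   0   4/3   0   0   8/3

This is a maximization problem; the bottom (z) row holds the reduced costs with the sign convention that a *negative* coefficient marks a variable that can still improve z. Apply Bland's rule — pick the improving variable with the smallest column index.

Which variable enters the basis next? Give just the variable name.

x1

Objective-row coefficients: x1: -5, x2: -26/3, x3: -2/3, x4: 0, s1: 0, s2: 0, s3: 4/3, s4: 0, s5: 0.
Improving columns: x1, x2, x3. Bland's rule picks the smallest column index → x1.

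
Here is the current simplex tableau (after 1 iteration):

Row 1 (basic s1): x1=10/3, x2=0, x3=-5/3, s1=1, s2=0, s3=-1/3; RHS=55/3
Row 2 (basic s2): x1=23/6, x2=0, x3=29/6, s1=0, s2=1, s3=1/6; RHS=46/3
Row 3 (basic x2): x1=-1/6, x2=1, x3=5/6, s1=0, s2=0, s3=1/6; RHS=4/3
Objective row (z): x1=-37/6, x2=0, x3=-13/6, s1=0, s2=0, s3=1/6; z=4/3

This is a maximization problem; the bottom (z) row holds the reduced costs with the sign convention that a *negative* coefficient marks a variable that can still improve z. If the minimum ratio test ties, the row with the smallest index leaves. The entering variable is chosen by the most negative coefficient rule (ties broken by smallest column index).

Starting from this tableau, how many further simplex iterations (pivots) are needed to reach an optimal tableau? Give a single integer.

pivot: x1 in, s2 out → z = 26
No improving column remains; optimal.

1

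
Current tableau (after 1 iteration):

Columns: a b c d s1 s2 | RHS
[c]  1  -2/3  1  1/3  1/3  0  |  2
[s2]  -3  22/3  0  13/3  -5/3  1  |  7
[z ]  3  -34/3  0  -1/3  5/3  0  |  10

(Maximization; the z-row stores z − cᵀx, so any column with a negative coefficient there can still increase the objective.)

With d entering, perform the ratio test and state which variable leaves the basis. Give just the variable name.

Ratios: row 1 (c): 2/(1/3) = 6; row 2 (s2): 7/(13/3) = 21/13.
Minimum ratio 21/13 is in the s2 row, so s2 leaves.

s2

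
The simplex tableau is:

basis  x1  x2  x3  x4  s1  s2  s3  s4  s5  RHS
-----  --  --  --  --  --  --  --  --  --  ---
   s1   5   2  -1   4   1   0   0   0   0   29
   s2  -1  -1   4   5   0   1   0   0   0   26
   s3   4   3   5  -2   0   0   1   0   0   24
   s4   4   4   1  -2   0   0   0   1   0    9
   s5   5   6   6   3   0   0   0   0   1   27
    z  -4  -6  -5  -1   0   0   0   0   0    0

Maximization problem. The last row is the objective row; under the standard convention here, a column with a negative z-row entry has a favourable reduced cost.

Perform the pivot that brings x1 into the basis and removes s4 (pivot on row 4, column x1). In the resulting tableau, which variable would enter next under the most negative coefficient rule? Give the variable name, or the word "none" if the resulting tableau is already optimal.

Pivot element 4. New z-row = old z-row − (-4)·(row 4/4).
Updated z-row coefficients: x1: 0, x2: -2, x3: -4, x4: -3, s1: 0, s2: 0, s3: 0, s4: 1, s5: 0.
The most negative is -4 in column x3, so x3 would enter next.

x3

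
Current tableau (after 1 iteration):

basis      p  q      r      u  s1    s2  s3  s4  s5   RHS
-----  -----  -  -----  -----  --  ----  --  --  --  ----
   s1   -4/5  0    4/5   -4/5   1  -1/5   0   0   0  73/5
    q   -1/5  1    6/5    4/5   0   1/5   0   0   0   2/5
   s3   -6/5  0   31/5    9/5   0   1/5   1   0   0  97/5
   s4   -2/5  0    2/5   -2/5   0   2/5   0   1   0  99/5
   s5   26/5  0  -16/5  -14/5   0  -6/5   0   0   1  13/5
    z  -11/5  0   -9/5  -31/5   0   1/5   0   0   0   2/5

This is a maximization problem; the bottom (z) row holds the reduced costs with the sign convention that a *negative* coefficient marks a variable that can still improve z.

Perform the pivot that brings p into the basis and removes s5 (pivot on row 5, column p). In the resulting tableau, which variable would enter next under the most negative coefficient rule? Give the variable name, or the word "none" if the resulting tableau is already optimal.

u

Pivot element 26/5. New z-row = old z-row − (-11/5)·(row 5/(26/5)).
Updated z-row coefficients: p: 0, q: 0, r: -41/13, u: -96/13, s1: 0, s2: -4/13, s3: 0, s4: 0, s5: 11/26.
The most negative is -96/13 in column u, so u would enter next.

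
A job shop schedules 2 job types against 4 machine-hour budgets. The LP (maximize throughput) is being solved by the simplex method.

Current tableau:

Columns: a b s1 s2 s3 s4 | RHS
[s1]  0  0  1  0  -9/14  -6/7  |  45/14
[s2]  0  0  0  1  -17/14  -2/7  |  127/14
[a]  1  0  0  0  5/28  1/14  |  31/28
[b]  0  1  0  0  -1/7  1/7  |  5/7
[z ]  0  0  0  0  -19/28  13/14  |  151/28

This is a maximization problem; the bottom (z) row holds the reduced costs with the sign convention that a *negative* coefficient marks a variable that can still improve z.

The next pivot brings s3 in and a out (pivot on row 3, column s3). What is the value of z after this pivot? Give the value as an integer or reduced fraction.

Minimum ratio for s3: (31/28)/(5/28) = 31/5.
z changes by −(z-row coeff of s3)·ratio = −(-19/28)·(31/5) = 589/140.
New z = 151/28 + (589/140) = 48/5.

48/5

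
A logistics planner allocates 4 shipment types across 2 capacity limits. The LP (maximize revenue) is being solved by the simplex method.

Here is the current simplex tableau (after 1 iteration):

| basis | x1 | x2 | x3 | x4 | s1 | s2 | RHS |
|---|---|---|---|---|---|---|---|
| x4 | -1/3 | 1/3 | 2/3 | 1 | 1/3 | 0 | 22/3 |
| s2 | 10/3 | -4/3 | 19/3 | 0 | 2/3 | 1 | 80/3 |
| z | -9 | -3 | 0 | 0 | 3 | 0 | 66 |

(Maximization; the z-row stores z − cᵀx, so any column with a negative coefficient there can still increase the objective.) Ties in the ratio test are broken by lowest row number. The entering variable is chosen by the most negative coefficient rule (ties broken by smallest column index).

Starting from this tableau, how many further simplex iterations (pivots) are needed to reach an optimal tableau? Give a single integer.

2

pivot: x1 in, s2 out → z = 138
pivot: x2 in, x4 out → z = 468
No improving column remains; optimal.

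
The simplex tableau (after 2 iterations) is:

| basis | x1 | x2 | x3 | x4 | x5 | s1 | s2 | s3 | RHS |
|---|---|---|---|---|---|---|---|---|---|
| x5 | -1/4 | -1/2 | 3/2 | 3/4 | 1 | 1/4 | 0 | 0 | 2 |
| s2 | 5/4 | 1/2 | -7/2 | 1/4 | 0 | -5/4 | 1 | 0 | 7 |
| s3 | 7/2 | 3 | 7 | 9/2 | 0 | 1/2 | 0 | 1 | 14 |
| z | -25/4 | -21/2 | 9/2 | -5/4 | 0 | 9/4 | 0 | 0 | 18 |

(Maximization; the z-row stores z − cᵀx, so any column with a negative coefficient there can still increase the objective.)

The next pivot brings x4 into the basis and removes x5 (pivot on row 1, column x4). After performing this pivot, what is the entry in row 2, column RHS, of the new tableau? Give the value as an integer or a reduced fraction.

19/3

Pivot element is row 1, column x4: 3/4.
Normalize row 1: new (row 1, RHS) = 2/(3/4) = 8/3.
row 2 ← row 2 − (1/4)·(new row 1): 7 − (1/4)·(8/3) = 19/3.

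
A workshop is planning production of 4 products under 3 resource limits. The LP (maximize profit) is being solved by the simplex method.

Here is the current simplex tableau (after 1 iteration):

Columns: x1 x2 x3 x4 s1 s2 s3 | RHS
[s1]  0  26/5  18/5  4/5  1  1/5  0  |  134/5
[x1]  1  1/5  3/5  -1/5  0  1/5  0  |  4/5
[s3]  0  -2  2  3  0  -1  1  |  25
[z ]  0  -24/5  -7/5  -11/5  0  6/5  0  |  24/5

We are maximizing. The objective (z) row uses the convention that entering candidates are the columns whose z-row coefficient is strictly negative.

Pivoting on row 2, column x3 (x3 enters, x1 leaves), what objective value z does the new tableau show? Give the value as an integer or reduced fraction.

20/3

Minimum ratio for x3: (4/5)/(3/5) = 4/3.
z changes by −(z-row coeff of x3)·ratio = −(-7/5)·(4/3) = 28/15.
New z = 24/5 + (28/15) = 20/3.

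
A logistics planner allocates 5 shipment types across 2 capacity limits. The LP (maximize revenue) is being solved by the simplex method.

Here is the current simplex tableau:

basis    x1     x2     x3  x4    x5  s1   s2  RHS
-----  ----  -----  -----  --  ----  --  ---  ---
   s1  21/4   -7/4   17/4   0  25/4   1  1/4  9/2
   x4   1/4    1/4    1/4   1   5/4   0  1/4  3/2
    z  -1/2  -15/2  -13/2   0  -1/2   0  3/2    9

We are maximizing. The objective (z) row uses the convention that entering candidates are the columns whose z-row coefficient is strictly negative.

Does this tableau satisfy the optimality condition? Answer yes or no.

Column x1 has objective-row coefficient -1/2, which is negative; an improving pivot exists, so not yet optimal.

no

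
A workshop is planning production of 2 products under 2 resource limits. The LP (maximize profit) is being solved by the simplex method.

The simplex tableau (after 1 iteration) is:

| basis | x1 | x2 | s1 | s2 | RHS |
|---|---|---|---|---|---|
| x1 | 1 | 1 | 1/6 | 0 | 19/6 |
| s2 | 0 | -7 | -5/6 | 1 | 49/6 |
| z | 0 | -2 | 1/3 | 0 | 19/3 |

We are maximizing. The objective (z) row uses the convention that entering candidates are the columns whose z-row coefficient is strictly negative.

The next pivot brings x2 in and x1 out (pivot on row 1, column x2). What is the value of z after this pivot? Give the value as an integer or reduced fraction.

Minimum ratio for x2: (19/6)/1 = 19/6.
z changes by −(z-row coeff of x2)·ratio = −(-2)·(19/6) = 19/3.
New z = 19/3 + (19/3) = 38/3.

38/3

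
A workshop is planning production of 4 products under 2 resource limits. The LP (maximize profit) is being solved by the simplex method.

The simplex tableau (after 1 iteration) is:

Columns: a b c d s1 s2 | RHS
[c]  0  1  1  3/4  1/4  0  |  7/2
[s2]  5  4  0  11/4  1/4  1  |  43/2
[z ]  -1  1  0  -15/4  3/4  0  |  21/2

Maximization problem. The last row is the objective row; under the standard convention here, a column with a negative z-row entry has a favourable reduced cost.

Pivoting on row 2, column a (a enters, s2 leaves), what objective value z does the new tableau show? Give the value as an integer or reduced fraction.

Minimum ratio for a: (43/2)/5 = 43/10.
z changes by −(z-row coeff of a)·ratio = −(-1)·(43/10) = 43/10.
New z = 21/2 + (43/10) = 74/5.

74/5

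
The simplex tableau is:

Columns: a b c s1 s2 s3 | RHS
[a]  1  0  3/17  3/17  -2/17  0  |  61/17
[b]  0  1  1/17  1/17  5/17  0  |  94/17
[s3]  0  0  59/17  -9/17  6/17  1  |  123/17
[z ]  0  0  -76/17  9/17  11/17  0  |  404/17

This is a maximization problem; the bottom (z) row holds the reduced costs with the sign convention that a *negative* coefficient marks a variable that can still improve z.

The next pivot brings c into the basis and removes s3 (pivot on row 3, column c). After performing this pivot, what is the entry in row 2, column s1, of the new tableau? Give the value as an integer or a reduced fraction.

4/59

Pivot element is row 3, column c: 59/17.
Normalize row 3: new (row 3, s1) = (-9/17)/(59/17) = -9/59.
row 2 ← row 2 − (1/17)·(new row 3): 1/17 − (1/17)·(-9/59) = 4/59.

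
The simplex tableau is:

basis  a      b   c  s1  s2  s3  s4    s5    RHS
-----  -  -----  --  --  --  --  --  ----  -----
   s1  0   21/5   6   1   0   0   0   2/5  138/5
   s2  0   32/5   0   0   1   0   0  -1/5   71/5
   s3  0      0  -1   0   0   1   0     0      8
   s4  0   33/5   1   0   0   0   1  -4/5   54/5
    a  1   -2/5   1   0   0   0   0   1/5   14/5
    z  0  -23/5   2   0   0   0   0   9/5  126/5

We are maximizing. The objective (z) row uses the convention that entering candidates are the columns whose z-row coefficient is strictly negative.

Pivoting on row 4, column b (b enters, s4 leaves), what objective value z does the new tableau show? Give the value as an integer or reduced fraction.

Minimum ratio for b: (54/5)/(33/5) = 18/11.
z changes by −(z-row coeff of b)·ratio = −(-23/5)·(18/11) = 414/55.
New z = 126/5 + (414/55) = 360/11.

360/11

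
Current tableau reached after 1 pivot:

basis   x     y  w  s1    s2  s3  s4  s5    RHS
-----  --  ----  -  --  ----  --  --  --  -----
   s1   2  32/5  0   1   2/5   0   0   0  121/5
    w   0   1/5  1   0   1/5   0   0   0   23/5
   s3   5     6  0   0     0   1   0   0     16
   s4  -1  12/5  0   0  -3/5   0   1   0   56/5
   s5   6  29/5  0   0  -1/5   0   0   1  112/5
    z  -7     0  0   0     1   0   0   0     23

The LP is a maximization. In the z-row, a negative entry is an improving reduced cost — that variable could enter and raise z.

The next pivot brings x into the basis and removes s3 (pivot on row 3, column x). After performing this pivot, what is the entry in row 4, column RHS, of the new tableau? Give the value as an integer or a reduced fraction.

Pivot element is row 3, column x: 5.
Normalize row 3: new (row 3, RHS) = 16/5 = 16/5.
row 4 ← row 4 − (-1)·(new row 3): 56/5 − (-1)·(16/5) = 72/5.

72/5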